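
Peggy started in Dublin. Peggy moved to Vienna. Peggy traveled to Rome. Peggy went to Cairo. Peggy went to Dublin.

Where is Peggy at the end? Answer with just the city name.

Tracking Peggy's location:
Start: Peggy is in Dublin.
After move 1: Dublin -> Vienna. Peggy is in Vienna.
After move 2: Vienna -> Rome. Peggy is in Rome.
After move 3: Rome -> Cairo. Peggy is in Cairo.
After move 4: Cairo -> Dublin. Peggy is in Dublin.

Answer: Dublin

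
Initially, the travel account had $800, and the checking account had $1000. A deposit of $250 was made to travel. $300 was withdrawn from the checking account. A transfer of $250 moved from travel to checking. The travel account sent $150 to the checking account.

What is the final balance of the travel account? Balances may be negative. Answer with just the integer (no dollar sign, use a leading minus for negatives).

Answer: 650

Derivation:
Tracking account balances step by step:
Start: travel=800, checking=1000
Event 1 (deposit 250 to travel): travel: 800 + 250 = 1050. Balances: travel=1050, checking=1000
Event 2 (withdraw 300 from checking): checking: 1000 - 300 = 700. Balances: travel=1050, checking=700
Event 3 (transfer 250 travel -> checking): travel: 1050 - 250 = 800, checking: 700 + 250 = 950. Balances: travel=800, checking=950
Event 4 (transfer 150 travel -> checking): travel: 800 - 150 = 650, checking: 950 + 150 = 1100. Balances: travel=650, checking=1100

Final balance of travel: 650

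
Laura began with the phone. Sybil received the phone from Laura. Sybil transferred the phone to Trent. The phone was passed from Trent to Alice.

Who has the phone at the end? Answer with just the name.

Tracking the phone through each event:
Start: Laura has the phone.
After event 1: Sybil has the phone.
After event 2: Trent has the phone.
After event 3: Alice has the phone.

Answer: Alice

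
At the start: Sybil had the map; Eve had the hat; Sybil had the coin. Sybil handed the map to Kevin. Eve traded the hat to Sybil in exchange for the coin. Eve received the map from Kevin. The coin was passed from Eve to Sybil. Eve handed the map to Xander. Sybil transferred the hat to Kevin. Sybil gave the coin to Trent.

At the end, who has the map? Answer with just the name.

Tracking all object holders:
Start: map:Sybil, hat:Eve, coin:Sybil
Event 1 (give map: Sybil -> Kevin). State: map:Kevin, hat:Eve, coin:Sybil
Event 2 (swap hat<->coin: now hat:Sybil, coin:Eve). State: map:Kevin, hat:Sybil, coin:Eve
Event 3 (give map: Kevin -> Eve). State: map:Eve, hat:Sybil, coin:Eve
Event 4 (give coin: Eve -> Sybil). State: map:Eve, hat:Sybil, coin:Sybil
Event 5 (give map: Eve -> Xander). State: map:Xander, hat:Sybil, coin:Sybil
Event 6 (give hat: Sybil -> Kevin). State: map:Xander, hat:Kevin, coin:Sybil
Event 7 (give coin: Sybil -> Trent). State: map:Xander, hat:Kevin, coin:Trent

Final state: map:Xander, hat:Kevin, coin:Trent
The map is held by Xander.

Answer: Xander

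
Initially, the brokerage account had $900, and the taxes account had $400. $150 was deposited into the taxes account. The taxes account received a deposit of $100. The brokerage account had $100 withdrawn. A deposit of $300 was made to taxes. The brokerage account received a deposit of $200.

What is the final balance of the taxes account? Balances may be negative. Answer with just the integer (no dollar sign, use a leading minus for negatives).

Answer: 950

Derivation:
Tracking account balances step by step:
Start: brokerage=900, taxes=400
Event 1 (deposit 150 to taxes): taxes: 400 + 150 = 550. Balances: brokerage=900, taxes=550
Event 2 (deposit 100 to taxes): taxes: 550 + 100 = 650. Balances: brokerage=900, taxes=650
Event 3 (withdraw 100 from brokerage): brokerage: 900 - 100 = 800. Balances: brokerage=800, taxes=650
Event 4 (deposit 300 to taxes): taxes: 650 + 300 = 950. Balances: brokerage=800, taxes=950
Event 5 (deposit 200 to brokerage): brokerage: 800 + 200 = 1000. Balances: brokerage=1000, taxes=950

Final balance of taxes: 950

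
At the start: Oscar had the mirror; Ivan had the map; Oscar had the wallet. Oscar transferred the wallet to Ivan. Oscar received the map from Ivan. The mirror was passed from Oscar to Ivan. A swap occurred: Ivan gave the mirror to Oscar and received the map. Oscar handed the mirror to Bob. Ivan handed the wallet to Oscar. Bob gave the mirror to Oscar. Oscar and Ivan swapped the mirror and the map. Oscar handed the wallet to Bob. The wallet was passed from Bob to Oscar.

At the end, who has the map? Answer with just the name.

Tracking all object holders:
Start: mirror:Oscar, map:Ivan, wallet:Oscar
Event 1 (give wallet: Oscar -> Ivan). State: mirror:Oscar, map:Ivan, wallet:Ivan
Event 2 (give map: Ivan -> Oscar). State: mirror:Oscar, map:Oscar, wallet:Ivan
Event 3 (give mirror: Oscar -> Ivan). State: mirror:Ivan, map:Oscar, wallet:Ivan
Event 4 (swap mirror<->map: now mirror:Oscar, map:Ivan). State: mirror:Oscar, map:Ivan, wallet:Ivan
Event 5 (give mirror: Oscar -> Bob). State: mirror:Bob, map:Ivan, wallet:Ivan
Event 6 (give wallet: Ivan -> Oscar). State: mirror:Bob, map:Ivan, wallet:Oscar
Event 7 (give mirror: Bob -> Oscar). State: mirror:Oscar, map:Ivan, wallet:Oscar
Event 8 (swap mirror<->map: now mirror:Ivan, map:Oscar). State: mirror:Ivan, map:Oscar, wallet:Oscar
Event 9 (give wallet: Oscar -> Bob). State: mirror:Ivan, map:Oscar, wallet:Bob
Event 10 (give wallet: Bob -> Oscar). State: mirror:Ivan, map:Oscar, wallet:Oscar

Final state: mirror:Ivan, map:Oscar, wallet:Oscar
The map is held by Oscar.

Answer: Oscar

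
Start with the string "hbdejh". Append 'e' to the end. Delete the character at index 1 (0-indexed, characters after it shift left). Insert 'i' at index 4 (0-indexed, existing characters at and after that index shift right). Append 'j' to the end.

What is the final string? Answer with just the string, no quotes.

Applying each edit step by step:
Start: "hbdejh"
Op 1 (append 'e'): "hbdejh" -> "hbdejhe"
Op 2 (delete idx 1 = 'b'): "hbdejhe" -> "hdejhe"
Op 3 (insert 'i' at idx 4): "hdejhe" -> "hdejihe"
Op 4 (append 'j'): "hdejihe" -> "hdejihej"

Answer: hdejihej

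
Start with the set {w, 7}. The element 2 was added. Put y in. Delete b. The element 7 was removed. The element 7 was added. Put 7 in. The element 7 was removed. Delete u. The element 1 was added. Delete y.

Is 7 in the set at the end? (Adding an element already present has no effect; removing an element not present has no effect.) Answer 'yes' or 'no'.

Tracking the set through each operation:
Start: {7, w}
Event 1 (add 2): added. Set: {2, 7, w}
Event 2 (add y): added. Set: {2, 7, w, y}
Event 3 (remove b): not present, no change. Set: {2, 7, w, y}
Event 4 (remove 7): removed. Set: {2, w, y}
Event 5 (add 7): added. Set: {2, 7, w, y}
Event 6 (add 7): already present, no change. Set: {2, 7, w, y}
Event 7 (remove 7): removed. Set: {2, w, y}
Event 8 (remove u): not present, no change. Set: {2, w, y}
Event 9 (add 1): added. Set: {1, 2, w, y}
Event 10 (remove y): removed. Set: {1, 2, w}

Final set: {1, 2, w} (size 3)
7 is NOT in the final set.

Answer: no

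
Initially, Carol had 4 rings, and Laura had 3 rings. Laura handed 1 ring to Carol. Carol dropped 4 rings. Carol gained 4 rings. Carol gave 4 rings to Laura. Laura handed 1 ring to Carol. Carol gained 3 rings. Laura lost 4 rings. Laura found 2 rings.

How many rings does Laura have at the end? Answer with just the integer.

Tracking counts step by step:
Start: Carol=4, Laura=3
Event 1 (Laura -> Carol, 1): Laura: 3 -> 2, Carol: 4 -> 5. State: Carol=5, Laura=2
Event 2 (Carol -4): Carol: 5 -> 1. State: Carol=1, Laura=2
Event 3 (Carol +4): Carol: 1 -> 5. State: Carol=5, Laura=2
Event 4 (Carol -> Laura, 4): Carol: 5 -> 1, Laura: 2 -> 6. State: Carol=1, Laura=6
Event 5 (Laura -> Carol, 1): Laura: 6 -> 5, Carol: 1 -> 2. State: Carol=2, Laura=5
Event 6 (Carol +3): Carol: 2 -> 5. State: Carol=5, Laura=5
Event 7 (Laura -4): Laura: 5 -> 1. State: Carol=5, Laura=1
Event 8 (Laura +2): Laura: 1 -> 3. State: Carol=5, Laura=3

Laura's final count: 3

Answer: 3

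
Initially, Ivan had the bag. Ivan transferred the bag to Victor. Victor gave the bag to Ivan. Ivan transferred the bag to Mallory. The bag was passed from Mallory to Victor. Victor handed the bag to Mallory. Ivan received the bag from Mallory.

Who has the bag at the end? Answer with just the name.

Answer: Ivan

Derivation:
Tracking the bag through each event:
Start: Ivan has the bag.
After event 1: Victor has the bag.
After event 2: Ivan has the bag.
After event 3: Mallory has the bag.
After event 4: Victor has the bag.
After event 5: Mallory has the bag.
After event 6: Ivan has the bag.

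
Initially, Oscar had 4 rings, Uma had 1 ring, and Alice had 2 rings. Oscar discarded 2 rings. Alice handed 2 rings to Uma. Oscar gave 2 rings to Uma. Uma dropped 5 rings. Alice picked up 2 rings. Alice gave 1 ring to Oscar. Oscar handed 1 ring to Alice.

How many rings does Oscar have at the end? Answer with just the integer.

Answer: 0

Derivation:
Tracking counts step by step:
Start: Oscar=4, Uma=1, Alice=2
Event 1 (Oscar -2): Oscar: 4 -> 2. State: Oscar=2, Uma=1, Alice=2
Event 2 (Alice -> Uma, 2): Alice: 2 -> 0, Uma: 1 -> 3. State: Oscar=2, Uma=3, Alice=0
Event 3 (Oscar -> Uma, 2): Oscar: 2 -> 0, Uma: 3 -> 5. State: Oscar=0, Uma=5, Alice=0
Event 4 (Uma -5): Uma: 5 -> 0. State: Oscar=0, Uma=0, Alice=0
Event 5 (Alice +2): Alice: 0 -> 2. State: Oscar=0, Uma=0, Alice=2
Event 6 (Alice -> Oscar, 1): Alice: 2 -> 1, Oscar: 0 -> 1. State: Oscar=1, Uma=0, Alice=1
Event 7 (Oscar -> Alice, 1): Oscar: 1 -> 0, Alice: 1 -> 2. State: Oscar=0, Uma=0, Alice=2

Oscar's final count: 0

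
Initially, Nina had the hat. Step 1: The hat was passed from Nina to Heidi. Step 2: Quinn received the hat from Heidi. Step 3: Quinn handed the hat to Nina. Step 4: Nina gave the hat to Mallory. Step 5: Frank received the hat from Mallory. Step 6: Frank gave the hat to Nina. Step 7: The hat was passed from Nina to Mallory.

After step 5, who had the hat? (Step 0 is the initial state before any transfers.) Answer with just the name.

Answer: Frank

Derivation:
Tracking the hat holder through step 5:
After step 0 (start): Nina
After step 1: Heidi
After step 2: Quinn
After step 3: Nina
After step 4: Mallory
After step 5: Frank

At step 5, the holder is Frank.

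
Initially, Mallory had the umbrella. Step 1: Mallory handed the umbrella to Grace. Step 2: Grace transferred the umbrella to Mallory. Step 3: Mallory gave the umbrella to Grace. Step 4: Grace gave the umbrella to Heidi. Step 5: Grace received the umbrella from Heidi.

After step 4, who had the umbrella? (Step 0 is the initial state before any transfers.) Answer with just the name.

Answer: Heidi

Derivation:
Tracking the umbrella holder through step 4:
After step 0 (start): Mallory
After step 1: Grace
After step 2: Mallory
After step 3: Grace
After step 4: Heidi

At step 4, the holder is Heidi.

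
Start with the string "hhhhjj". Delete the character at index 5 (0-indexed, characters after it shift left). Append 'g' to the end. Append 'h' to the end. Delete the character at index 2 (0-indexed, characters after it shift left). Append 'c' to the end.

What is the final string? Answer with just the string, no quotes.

Applying each edit step by step:
Start: "hhhhjj"
Op 1 (delete idx 5 = 'j'): "hhhhjj" -> "hhhhj"
Op 2 (append 'g'): "hhhhj" -> "hhhhjg"
Op 3 (append 'h'): "hhhhjg" -> "hhhhjgh"
Op 4 (delete idx 2 = 'h'): "hhhhjgh" -> "hhhjgh"
Op 5 (append 'c'): "hhhjgh" -> "hhhjghc"

Answer: hhhjghc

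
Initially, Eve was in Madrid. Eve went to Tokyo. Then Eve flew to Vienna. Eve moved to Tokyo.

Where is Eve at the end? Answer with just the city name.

Tracking Eve's location:
Start: Eve is in Madrid.
After move 1: Madrid -> Tokyo. Eve is in Tokyo.
After move 2: Tokyo -> Vienna. Eve is in Vienna.
After move 3: Vienna -> Tokyo. Eve is in Tokyo.

Answer: Tokyo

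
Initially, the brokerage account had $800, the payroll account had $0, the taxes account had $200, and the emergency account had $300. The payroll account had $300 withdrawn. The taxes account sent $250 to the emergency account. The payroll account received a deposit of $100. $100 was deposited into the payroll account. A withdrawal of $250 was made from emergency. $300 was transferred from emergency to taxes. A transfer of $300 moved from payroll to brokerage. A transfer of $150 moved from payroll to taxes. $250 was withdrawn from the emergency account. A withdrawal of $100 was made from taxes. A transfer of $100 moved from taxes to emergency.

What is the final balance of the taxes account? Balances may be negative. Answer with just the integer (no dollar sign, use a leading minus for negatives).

Tracking account balances step by step:
Start: brokerage=800, payroll=0, taxes=200, emergency=300
Event 1 (withdraw 300 from payroll): payroll: 0 - 300 = -300. Balances: brokerage=800, payroll=-300, taxes=200, emergency=300
Event 2 (transfer 250 taxes -> emergency): taxes: 200 - 250 = -50, emergency: 300 + 250 = 550. Balances: brokerage=800, payroll=-300, taxes=-50, emergency=550
Event 3 (deposit 100 to payroll): payroll: -300 + 100 = -200. Balances: brokerage=800, payroll=-200, taxes=-50, emergency=550
Event 4 (deposit 100 to payroll): payroll: -200 + 100 = -100. Balances: brokerage=800, payroll=-100, taxes=-50, emergency=550
Event 5 (withdraw 250 from emergency): emergency: 550 - 250 = 300. Balances: brokerage=800, payroll=-100, taxes=-50, emergency=300
Event 6 (transfer 300 emergency -> taxes): emergency: 300 - 300 = 0, taxes: -50 + 300 = 250. Balances: brokerage=800, payroll=-100, taxes=250, emergency=0
Event 7 (transfer 300 payroll -> brokerage): payroll: -100 - 300 = -400, brokerage: 800 + 300 = 1100. Balances: brokerage=1100, payroll=-400, taxes=250, emergency=0
Event 8 (transfer 150 payroll -> taxes): payroll: -400 - 150 = -550, taxes: 250 + 150 = 400. Balances: brokerage=1100, payroll=-550, taxes=400, emergency=0
Event 9 (withdraw 250 from emergency): emergency: 0 - 250 = -250. Balances: brokerage=1100, payroll=-550, taxes=400, emergency=-250
Event 10 (withdraw 100 from taxes): taxes: 400 - 100 = 300. Balances: brokerage=1100, payroll=-550, taxes=300, emergency=-250
Event 11 (transfer 100 taxes -> emergency): taxes: 300 - 100 = 200, emergency: -250 + 100 = -150. Balances: brokerage=1100, payroll=-550, taxes=200, emergency=-150

Final balance of taxes: 200

Answer: 200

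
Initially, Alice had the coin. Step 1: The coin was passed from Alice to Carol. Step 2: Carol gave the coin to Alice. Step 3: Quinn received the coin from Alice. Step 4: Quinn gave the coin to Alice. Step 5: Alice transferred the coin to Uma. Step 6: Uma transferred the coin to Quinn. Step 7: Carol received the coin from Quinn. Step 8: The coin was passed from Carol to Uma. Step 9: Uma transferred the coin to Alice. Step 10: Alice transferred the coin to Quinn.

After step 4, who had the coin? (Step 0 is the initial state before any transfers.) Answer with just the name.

Answer: Alice

Derivation:
Tracking the coin holder through step 4:
After step 0 (start): Alice
After step 1: Carol
After step 2: Alice
After step 3: Quinn
After step 4: Alice

At step 4, the holder is Alice.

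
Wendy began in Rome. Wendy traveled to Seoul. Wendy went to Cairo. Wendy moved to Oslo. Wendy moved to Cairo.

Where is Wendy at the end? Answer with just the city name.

Tracking Wendy's location:
Start: Wendy is in Rome.
After move 1: Rome -> Seoul. Wendy is in Seoul.
After move 2: Seoul -> Cairo. Wendy is in Cairo.
After move 3: Cairo -> Oslo. Wendy is in Oslo.
After move 4: Oslo -> Cairo. Wendy is in Cairo.

Answer: Cairo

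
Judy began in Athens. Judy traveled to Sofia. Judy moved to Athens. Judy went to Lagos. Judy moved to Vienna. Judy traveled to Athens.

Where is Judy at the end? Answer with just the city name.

Tracking Judy's location:
Start: Judy is in Athens.
After move 1: Athens -> Sofia. Judy is in Sofia.
After move 2: Sofia -> Athens. Judy is in Athens.
After move 3: Athens -> Lagos. Judy is in Lagos.
After move 4: Lagos -> Vienna. Judy is in Vienna.
After move 5: Vienna -> Athens. Judy is in Athens.

Answer: Athens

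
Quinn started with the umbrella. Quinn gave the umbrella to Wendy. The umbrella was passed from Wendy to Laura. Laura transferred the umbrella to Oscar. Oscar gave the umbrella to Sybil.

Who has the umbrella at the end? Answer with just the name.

Tracking the umbrella through each event:
Start: Quinn has the umbrella.
After event 1: Wendy has the umbrella.
After event 2: Laura has the umbrella.
After event 3: Oscar has the umbrella.
After event 4: Sybil has the umbrella.

Answer: Sybil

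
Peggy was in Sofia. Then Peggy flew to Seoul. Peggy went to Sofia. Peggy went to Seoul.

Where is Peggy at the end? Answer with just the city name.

Answer: Seoul

Derivation:
Tracking Peggy's location:
Start: Peggy is in Sofia.
After move 1: Sofia -> Seoul. Peggy is in Seoul.
After move 2: Seoul -> Sofia. Peggy is in Sofia.
After move 3: Sofia -> Seoul. Peggy is in Seoul.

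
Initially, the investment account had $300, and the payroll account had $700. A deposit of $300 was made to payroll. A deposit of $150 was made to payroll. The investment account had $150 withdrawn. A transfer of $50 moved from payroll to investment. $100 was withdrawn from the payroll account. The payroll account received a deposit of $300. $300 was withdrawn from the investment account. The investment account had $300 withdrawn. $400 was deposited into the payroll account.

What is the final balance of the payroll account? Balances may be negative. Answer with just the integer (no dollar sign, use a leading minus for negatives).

Tracking account balances step by step:
Start: investment=300, payroll=700
Event 1 (deposit 300 to payroll): payroll: 700 + 300 = 1000. Balances: investment=300, payroll=1000
Event 2 (deposit 150 to payroll): payroll: 1000 + 150 = 1150. Balances: investment=300, payroll=1150
Event 3 (withdraw 150 from investment): investment: 300 - 150 = 150. Balances: investment=150, payroll=1150
Event 4 (transfer 50 payroll -> investment): payroll: 1150 - 50 = 1100, investment: 150 + 50 = 200. Balances: investment=200, payroll=1100
Event 5 (withdraw 100 from payroll): payroll: 1100 - 100 = 1000. Balances: investment=200, payroll=1000
Event 6 (deposit 300 to payroll): payroll: 1000 + 300 = 1300. Balances: investment=200, payroll=1300
Event 7 (withdraw 300 from investment): investment: 200 - 300 = -100. Balances: investment=-100, payroll=1300
Event 8 (withdraw 300 from investment): investment: -100 - 300 = -400. Balances: investment=-400, payroll=1300
Event 9 (deposit 400 to payroll): payroll: 1300 + 400 = 1700. Balances: investment=-400, payroll=1700

Final balance of payroll: 1700

Answer: 1700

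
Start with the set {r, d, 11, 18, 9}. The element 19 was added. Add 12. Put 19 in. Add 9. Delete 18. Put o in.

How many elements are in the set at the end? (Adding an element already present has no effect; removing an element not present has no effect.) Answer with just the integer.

Tracking the set through each operation:
Start: {11, 18, 9, d, r}
Event 1 (add 19): added. Set: {11, 18, 19, 9, d, r}
Event 2 (add 12): added. Set: {11, 12, 18, 19, 9, d, r}
Event 3 (add 19): already present, no change. Set: {11, 12, 18, 19, 9, d, r}
Event 4 (add 9): already present, no change. Set: {11, 12, 18, 19, 9, d, r}
Event 5 (remove 18): removed. Set: {11, 12, 19, 9, d, r}
Event 6 (add o): added. Set: {11, 12, 19, 9, d, o, r}

Final set: {11, 12, 19, 9, d, o, r} (size 7)

Answer: 7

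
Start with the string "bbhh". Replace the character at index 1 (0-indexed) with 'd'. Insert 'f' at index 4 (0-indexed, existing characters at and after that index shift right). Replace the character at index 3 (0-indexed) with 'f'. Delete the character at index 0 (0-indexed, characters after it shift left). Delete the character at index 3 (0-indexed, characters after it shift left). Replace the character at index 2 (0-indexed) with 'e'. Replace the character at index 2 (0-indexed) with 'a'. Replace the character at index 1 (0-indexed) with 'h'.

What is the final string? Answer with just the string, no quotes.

Applying each edit step by step:
Start: "bbhh"
Op 1 (replace idx 1: 'b' -> 'd'): "bbhh" -> "bdhh"
Op 2 (insert 'f' at idx 4): "bdhh" -> "bdhhf"
Op 3 (replace idx 3: 'h' -> 'f'): "bdhhf" -> "bdhff"
Op 4 (delete idx 0 = 'b'): "bdhff" -> "dhff"
Op 5 (delete idx 3 = 'f'): "dhff" -> "dhf"
Op 6 (replace idx 2: 'f' -> 'e'): "dhf" -> "dhe"
Op 7 (replace idx 2: 'e' -> 'a'): "dhe" -> "dha"
Op 8 (replace idx 1: 'h' -> 'h'): "dha" -> "dha"

Answer: dha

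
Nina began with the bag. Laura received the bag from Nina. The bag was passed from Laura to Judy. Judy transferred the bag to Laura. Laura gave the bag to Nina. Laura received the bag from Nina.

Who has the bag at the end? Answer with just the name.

Answer: Laura

Derivation:
Tracking the bag through each event:
Start: Nina has the bag.
After event 1: Laura has the bag.
After event 2: Judy has the bag.
After event 3: Laura has the bag.
After event 4: Nina has the bag.
After event 5: Laura has the bag.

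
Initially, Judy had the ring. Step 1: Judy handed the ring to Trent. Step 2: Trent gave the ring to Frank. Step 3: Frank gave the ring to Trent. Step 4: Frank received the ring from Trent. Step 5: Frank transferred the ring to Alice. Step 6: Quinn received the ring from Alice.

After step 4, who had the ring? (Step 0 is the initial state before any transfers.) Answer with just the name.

Answer: Frank

Derivation:
Tracking the ring holder through step 4:
After step 0 (start): Judy
After step 1: Trent
After step 2: Frank
After step 3: Trent
After step 4: Frank

At step 4, the holder is Frank.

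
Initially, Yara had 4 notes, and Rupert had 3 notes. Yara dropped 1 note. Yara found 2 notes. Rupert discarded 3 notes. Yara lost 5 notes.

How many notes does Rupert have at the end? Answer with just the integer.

Tracking counts step by step:
Start: Yara=4, Rupert=3
Event 1 (Yara -1): Yara: 4 -> 3. State: Yara=3, Rupert=3
Event 2 (Yara +2): Yara: 3 -> 5. State: Yara=5, Rupert=3
Event 3 (Rupert -3): Rupert: 3 -> 0. State: Yara=5, Rupert=0
Event 4 (Yara -5): Yara: 5 -> 0. State: Yara=0, Rupert=0

Rupert's final count: 0

Answer: 0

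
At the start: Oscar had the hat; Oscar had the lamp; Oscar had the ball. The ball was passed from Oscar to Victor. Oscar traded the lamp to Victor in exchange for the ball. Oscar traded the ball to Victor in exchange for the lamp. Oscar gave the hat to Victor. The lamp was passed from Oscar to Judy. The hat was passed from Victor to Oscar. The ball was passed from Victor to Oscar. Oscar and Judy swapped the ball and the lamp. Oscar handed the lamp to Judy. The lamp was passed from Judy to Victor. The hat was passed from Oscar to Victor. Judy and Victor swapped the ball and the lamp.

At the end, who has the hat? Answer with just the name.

Answer: Victor

Derivation:
Tracking all object holders:
Start: hat:Oscar, lamp:Oscar, ball:Oscar
Event 1 (give ball: Oscar -> Victor). State: hat:Oscar, lamp:Oscar, ball:Victor
Event 2 (swap lamp<->ball: now lamp:Victor, ball:Oscar). State: hat:Oscar, lamp:Victor, ball:Oscar
Event 3 (swap ball<->lamp: now ball:Victor, lamp:Oscar). State: hat:Oscar, lamp:Oscar, ball:Victor
Event 4 (give hat: Oscar -> Victor). State: hat:Victor, lamp:Oscar, ball:Victor
Event 5 (give lamp: Oscar -> Judy). State: hat:Victor, lamp:Judy, ball:Victor
Event 6 (give hat: Victor -> Oscar). State: hat:Oscar, lamp:Judy, ball:Victor
Event 7 (give ball: Victor -> Oscar). State: hat:Oscar, lamp:Judy, ball:Oscar
Event 8 (swap ball<->lamp: now ball:Judy, lamp:Oscar). State: hat:Oscar, lamp:Oscar, ball:Judy
Event 9 (give lamp: Oscar -> Judy). State: hat:Oscar, lamp:Judy, ball:Judy
Event 10 (give lamp: Judy -> Victor). State: hat:Oscar, lamp:Victor, ball:Judy
Event 11 (give hat: Oscar -> Victor). State: hat:Victor, lamp:Victor, ball:Judy
Event 12 (swap ball<->lamp: now ball:Victor, lamp:Judy). State: hat:Victor, lamp:Judy, ball:Victor

Final state: hat:Victor, lamp:Judy, ball:Victor
The hat is held by Victor.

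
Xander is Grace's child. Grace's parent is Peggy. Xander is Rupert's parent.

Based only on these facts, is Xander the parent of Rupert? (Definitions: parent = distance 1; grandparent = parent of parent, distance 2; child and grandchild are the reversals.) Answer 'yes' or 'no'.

Reconstructing the parent chain from the given facts:
  Peggy -> Grace -> Xander -> Rupert
(each arrow means 'parent of the next')
Positions in the chain (0 = top):
  position of Peggy: 0
  position of Grace: 1
  position of Xander: 2
  position of Rupert: 3

Xander is at position 2, Rupert is at position 3; signed distance (j - i) = 1.
'parent' requires j - i = 1. Actual distance is 1, so the relation HOLDS.

Answer: yes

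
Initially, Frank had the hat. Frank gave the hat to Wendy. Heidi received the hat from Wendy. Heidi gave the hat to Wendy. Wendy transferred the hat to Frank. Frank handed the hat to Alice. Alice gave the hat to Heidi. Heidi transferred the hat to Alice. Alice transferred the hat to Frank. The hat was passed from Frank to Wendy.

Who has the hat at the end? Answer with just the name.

Answer: Wendy

Derivation:
Tracking the hat through each event:
Start: Frank has the hat.
After event 1: Wendy has the hat.
After event 2: Heidi has the hat.
After event 3: Wendy has the hat.
After event 4: Frank has the hat.
After event 5: Alice has the hat.
After event 6: Heidi has the hat.
After event 7: Alice has the hat.
After event 8: Frank has the hat.
After event 9: Wendy has the hat.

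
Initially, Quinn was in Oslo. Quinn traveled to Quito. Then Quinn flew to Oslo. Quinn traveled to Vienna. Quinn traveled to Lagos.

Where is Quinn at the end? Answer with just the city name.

Tracking Quinn's location:
Start: Quinn is in Oslo.
After move 1: Oslo -> Quito. Quinn is in Quito.
After move 2: Quito -> Oslo. Quinn is in Oslo.
After move 3: Oslo -> Vienna. Quinn is in Vienna.
After move 4: Vienna -> Lagos. Quinn is in Lagos.

Answer: Lagos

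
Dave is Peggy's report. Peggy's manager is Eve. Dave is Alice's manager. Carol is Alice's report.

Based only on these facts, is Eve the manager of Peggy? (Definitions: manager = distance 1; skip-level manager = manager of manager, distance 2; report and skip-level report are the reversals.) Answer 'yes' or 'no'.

Answer: yes

Derivation:
Reconstructing the manager chain from the given facts:
  Eve -> Peggy -> Dave -> Alice -> Carol
(each arrow means 'manager of the next')
Positions in the chain (0 = top):
  position of Eve: 0
  position of Peggy: 1
  position of Dave: 2
  position of Alice: 3
  position of Carol: 4

Eve is at position 0, Peggy is at position 1; signed distance (j - i) = 1.
'manager' requires j - i = 1. Actual distance is 1, so the relation HOLDS.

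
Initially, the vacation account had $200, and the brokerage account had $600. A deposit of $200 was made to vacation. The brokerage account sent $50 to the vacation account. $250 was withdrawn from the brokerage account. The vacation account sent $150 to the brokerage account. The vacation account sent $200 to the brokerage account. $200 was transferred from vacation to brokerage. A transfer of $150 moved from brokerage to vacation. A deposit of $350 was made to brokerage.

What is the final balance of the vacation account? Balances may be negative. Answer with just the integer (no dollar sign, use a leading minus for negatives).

Tracking account balances step by step:
Start: vacation=200, brokerage=600
Event 1 (deposit 200 to vacation): vacation: 200 + 200 = 400. Balances: vacation=400, brokerage=600
Event 2 (transfer 50 brokerage -> vacation): brokerage: 600 - 50 = 550, vacation: 400 + 50 = 450. Balances: vacation=450, brokerage=550
Event 3 (withdraw 250 from brokerage): brokerage: 550 - 250 = 300. Balances: vacation=450, brokerage=300
Event 4 (transfer 150 vacation -> brokerage): vacation: 450 - 150 = 300, brokerage: 300 + 150 = 450. Balances: vacation=300, brokerage=450
Event 5 (transfer 200 vacation -> brokerage): vacation: 300 - 200 = 100, brokerage: 450 + 200 = 650. Balances: vacation=100, brokerage=650
Event 6 (transfer 200 vacation -> brokerage): vacation: 100 - 200 = -100, brokerage: 650 + 200 = 850. Balances: vacation=-100, brokerage=850
Event 7 (transfer 150 brokerage -> vacation): brokerage: 850 - 150 = 700, vacation: -100 + 150 = 50. Balances: vacation=50, brokerage=700
Event 8 (deposit 350 to brokerage): brokerage: 700 + 350 = 1050. Balances: vacation=50, brokerage=1050

Final balance of vacation: 50

Answer: 50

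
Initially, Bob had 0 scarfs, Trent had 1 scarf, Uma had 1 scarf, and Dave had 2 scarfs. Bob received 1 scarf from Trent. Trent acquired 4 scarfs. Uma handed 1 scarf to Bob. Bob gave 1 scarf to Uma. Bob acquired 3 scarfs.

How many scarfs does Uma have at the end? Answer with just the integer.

Tracking counts step by step:
Start: Bob=0, Trent=1, Uma=1, Dave=2
Event 1 (Trent -> Bob, 1): Trent: 1 -> 0, Bob: 0 -> 1. State: Bob=1, Trent=0, Uma=1, Dave=2
Event 2 (Trent +4): Trent: 0 -> 4. State: Bob=1, Trent=4, Uma=1, Dave=2
Event 3 (Uma -> Bob, 1): Uma: 1 -> 0, Bob: 1 -> 2. State: Bob=2, Trent=4, Uma=0, Dave=2
Event 4 (Bob -> Uma, 1): Bob: 2 -> 1, Uma: 0 -> 1. State: Bob=1, Trent=4, Uma=1, Dave=2
Event 5 (Bob +3): Bob: 1 -> 4. State: Bob=4, Trent=4, Uma=1, Dave=2

Uma's final count: 1

Answer: 1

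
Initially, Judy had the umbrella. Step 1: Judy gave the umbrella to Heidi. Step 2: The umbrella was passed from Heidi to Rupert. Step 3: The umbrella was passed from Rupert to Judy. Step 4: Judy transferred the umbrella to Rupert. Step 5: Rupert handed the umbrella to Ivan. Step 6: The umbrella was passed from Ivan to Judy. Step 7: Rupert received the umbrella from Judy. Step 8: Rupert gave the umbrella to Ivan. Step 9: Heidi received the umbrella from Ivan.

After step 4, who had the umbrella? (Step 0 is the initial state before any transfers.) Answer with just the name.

Tracking the umbrella holder through step 4:
After step 0 (start): Judy
After step 1: Heidi
After step 2: Rupert
After step 3: Judy
After step 4: Rupert

At step 4, the holder is Rupert.

Answer: Rupert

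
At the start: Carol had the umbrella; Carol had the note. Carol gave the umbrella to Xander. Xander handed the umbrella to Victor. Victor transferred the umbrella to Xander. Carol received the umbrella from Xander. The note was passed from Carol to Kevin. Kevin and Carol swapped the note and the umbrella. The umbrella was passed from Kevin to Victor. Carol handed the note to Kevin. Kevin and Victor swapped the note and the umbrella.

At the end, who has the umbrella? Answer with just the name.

Tracking all object holders:
Start: umbrella:Carol, note:Carol
Event 1 (give umbrella: Carol -> Xander). State: umbrella:Xander, note:Carol
Event 2 (give umbrella: Xander -> Victor). State: umbrella:Victor, note:Carol
Event 3 (give umbrella: Victor -> Xander). State: umbrella:Xander, note:Carol
Event 4 (give umbrella: Xander -> Carol). State: umbrella:Carol, note:Carol
Event 5 (give note: Carol -> Kevin). State: umbrella:Carol, note:Kevin
Event 6 (swap note<->umbrella: now note:Carol, umbrella:Kevin). State: umbrella:Kevin, note:Carol
Event 7 (give umbrella: Kevin -> Victor). State: umbrella:Victor, note:Carol
Event 8 (give note: Carol -> Kevin). State: umbrella:Victor, note:Kevin
Event 9 (swap note<->umbrella: now note:Victor, umbrella:Kevin). State: umbrella:Kevin, note:Victor

Final state: umbrella:Kevin, note:Victor
The umbrella is held by Kevin.

Answer: Kevin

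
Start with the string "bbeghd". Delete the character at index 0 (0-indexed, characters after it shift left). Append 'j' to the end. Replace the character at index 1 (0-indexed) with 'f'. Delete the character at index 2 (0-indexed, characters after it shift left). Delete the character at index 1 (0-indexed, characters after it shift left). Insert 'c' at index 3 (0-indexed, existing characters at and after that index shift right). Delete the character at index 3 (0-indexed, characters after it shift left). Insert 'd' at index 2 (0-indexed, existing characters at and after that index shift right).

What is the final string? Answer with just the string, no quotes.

Applying each edit step by step:
Start: "bbeghd"
Op 1 (delete idx 0 = 'b'): "bbeghd" -> "beghd"
Op 2 (append 'j'): "beghd" -> "beghdj"
Op 3 (replace idx 1: 'e' -> 'f'): "beghdj" -> "bfghdj"
Op 4 (delete idx 2 = 'g'): "bfghdj" -> "bfhdj"
Op 5 (delete idx 1 = 'f'): "bfhdj" -> "bhdj"
Op 6 (insert 'c' at idx 3): "bhdj" -> "bhdcj"
Op 7 (delete idx 3 = 'c'): "bhdcj" -> "bhdj"
Op 8 (insert 'd' at idx 2): "bhdj" -> "bhddj"

Answer: bhddj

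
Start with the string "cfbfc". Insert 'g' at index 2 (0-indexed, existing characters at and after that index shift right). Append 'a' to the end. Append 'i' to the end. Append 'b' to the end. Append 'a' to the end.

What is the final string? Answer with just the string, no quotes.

Answer: cfgbfcaiba

Derivation:
Applying each edit step by step:
Start: "cfbfc"
Op 1 (insert 'g' at idx 2): "cfbfc" -> "cfgbfc"
Op 2 (append 'a'): "cfgbfc" -> "cfgbfca"
Op 3 (append 'i'): "cfgbfca" -> "cfgbfcai"
Op 4 (append 'b'): "cfgbfcai" -> "cfgbfcaib"
Op 5 (append 'a'): "cfgbfcaib" -> "cfgbfcaiba"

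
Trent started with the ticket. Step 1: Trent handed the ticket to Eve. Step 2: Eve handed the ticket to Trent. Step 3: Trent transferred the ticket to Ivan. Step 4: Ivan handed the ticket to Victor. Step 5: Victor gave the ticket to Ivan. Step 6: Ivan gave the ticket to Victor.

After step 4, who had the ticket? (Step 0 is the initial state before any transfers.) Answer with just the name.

Answer: Victor

Derivation:
Tracking the ticket holder through step 4:
After step 0 (start): Trent
After step 1: Eve
After step 2: Trent
After step 3: Ivan
After step 4: Victor

At step 4, the holder is Victor.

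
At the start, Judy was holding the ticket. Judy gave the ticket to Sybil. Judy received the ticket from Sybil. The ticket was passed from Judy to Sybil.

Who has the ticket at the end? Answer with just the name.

Answer: Sybil

Derivation:
Tracking the ticket through each event:
Start: Judy has the ticket.
After event 1: Sybil has the ticket.
After event 2: Judy has the ticket.
After event 3: Sybil has the ticket.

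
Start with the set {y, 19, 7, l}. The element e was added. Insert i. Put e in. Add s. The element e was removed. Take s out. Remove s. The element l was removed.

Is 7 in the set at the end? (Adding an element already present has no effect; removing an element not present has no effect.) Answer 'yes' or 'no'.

Answer: yes

Derivation:
Tracking the set through each operation:
Start: {19, 7, l, y}
Event 1 (add e): added. Set: {19, 7, e, l, y}
Event 2 (add i): added. Set: {19, 7, e, i, l, y}
Event 3 (add e): already present, no change. Set: {19, 7, e, i, l, y}
Event 4 (add s): added. Set: {19, 7, e, i, l, s, y}
Event 5 (remove e): removed. Set: {19, 7, i, l, s, y}
Event 6 (remove s): removed. Set: {19, 7, i, l, y}
Event 7 (remove s): not present, no change. Set: {19, 7, i, l, y}
Event 8 (remove l): removed. Set: {19, 7, i, y}

Final set: {19, 7, i, y} (size 4)
7 is in the final set.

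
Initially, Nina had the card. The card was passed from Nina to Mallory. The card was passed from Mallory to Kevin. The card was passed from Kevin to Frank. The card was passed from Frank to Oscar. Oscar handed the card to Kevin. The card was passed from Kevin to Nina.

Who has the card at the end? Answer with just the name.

Tracking the card through each event:
Start: Nina has the card.
After event 1: Mallory has the card.
After event 2: Kevin has the card.
After event 3: Frank has the card.
After event 4: Oscar has the card.
After event 5: Kevin has the card.
After event 6: Nina has the card.

Answer: Nina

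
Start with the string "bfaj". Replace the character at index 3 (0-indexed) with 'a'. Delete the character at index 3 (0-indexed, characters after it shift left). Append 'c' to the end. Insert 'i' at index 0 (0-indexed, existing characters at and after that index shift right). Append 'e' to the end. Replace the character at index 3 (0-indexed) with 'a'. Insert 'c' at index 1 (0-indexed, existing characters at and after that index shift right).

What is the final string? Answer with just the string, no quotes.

Answer: icbface

Derivation:
Applying each edit step by step:
Start: "bfaj"
Op 1 (replace idx 3: 'j' -> 'a'): "bfaj" -> "bfaa"
Op 2 (delete idx 3 = 'a'): "bfaa" -> "bfa"
Op 3 (append 'c'): "bfa" -> "bfac"
Op 4 (insert 'i' at idx 0): "bfac" -> "ibfac"
Op 5 (append 'e'): "ibfac" -> "ibface"
Op 6 (replace idx 3: 'a' -> 'a'): "ibface" -> "ibface"
Op 7 (insert 'c' at idx 1): "ibface" -> "icbface"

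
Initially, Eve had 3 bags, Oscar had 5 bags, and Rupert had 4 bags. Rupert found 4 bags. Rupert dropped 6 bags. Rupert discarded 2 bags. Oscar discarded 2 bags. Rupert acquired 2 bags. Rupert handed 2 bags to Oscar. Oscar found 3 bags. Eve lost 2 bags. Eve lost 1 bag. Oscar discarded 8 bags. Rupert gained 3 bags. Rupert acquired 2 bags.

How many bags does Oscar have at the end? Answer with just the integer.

Answer: 0

Derivation:
Tracking counts step by step:
Start: Eve=3, Oscar=5, Rupert=4
Event 1 (Rupert +4): Rupert: 4 -> 8. State: Eve=3, Oscar=5, Rupert=8
Event 2 (Rupert -6): Rupert: 8 -> 2. State: Eve=3, Oscar=5, Rupert=2
Event 3 (Rupert -2): Rupert: 2 -> 0. State: Eve=3, Oscar=5, Rupert=0
Event 4 (Oscar -2): Oscar: 5 -> 3. State: Eve=3, Oscar=3, Rupert=0
Event 5 (Rupert +2): Rupert: 0 -> 2. State: Eve=3, Oscar=3, Rupert=2
Event 6 (Rupert -> Oscar, 2): Rupert: 2 -> 0, Oscar: 3 -> 5. State: Eve=3, Oscar=5, Rupert=0
Event 7 (Oscar +3): Oscar: 5 -> 8. State: Eve=3, Oscar=8, Rupert=0
Event 8 (Eve -2): Eve: 3 -> 1. State: Eve=1, Oscar=8, Rupert=0
Event 9 (Eve -1): Eve: 1 -> 0. State: Eve=0, Oscar=8, Rupert=0
Event 10 (Oscar -8): Oscar: 8 -> 0. State: Eve=0, Oscar=0, Rupert=0
Event 11 (Rupert +3): Rupert: 0 -> 3. State: Eve=0, Oscar=0, Rupert=3
Event 12 (Rupert +2): Rupert: 3 -> 5. State: Eve=0, Oscar=0, Rupert=5

Oscar's final count: 0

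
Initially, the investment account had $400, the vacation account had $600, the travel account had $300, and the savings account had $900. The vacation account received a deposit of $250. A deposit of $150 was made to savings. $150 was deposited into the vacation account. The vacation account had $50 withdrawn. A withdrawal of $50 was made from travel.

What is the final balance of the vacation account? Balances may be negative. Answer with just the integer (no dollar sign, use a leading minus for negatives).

Tracking account balances step by step:
Start: investment=400, vacation=600, travel=300, savings=900
Event 1 (deposit 250 to vacation): vacation: 600 + 250 = 850. Balances: investment=400, vacation=850, travel=300, savings=900
Event 2 (deposit 150 to savings): savings: 900 + 150 = 1050. Balances: investment=400, vacation=850, travel=300, savings=1050
Event 3 (deposit 150 to vacation): vacation: 850 + 150 = 1000. Balances: investment=400, vacation=1000, travel=300, savings=1050
Event 4 (withdraw 50 from vacation): vacation: 1000 - 50 = 950. Balances: investment=400, vacation=950, travel=300, savings=1050
Event 5 (withdraw 50 from travel): travel: 300 - 50 = 250. Balances: investment=400, vacation=950, travel=250, savings=1050

Final balance of vacation: 950

Answer: 950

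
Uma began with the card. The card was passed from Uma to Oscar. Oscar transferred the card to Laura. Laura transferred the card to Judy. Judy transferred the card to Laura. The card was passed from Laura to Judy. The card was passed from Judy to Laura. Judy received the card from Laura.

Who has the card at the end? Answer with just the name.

Answer: Judy

Derivation:
Tracking the card through each event:
Start: Uma has the card.
After event 1: Oscar has the card.
After event 2: Laura has the card.
After event 3: Judy has the card.
After event 4: Laura has the card.
After event 5: Judy has the card.
After event 6: Laura has the card.
After event 7: Judy has the card.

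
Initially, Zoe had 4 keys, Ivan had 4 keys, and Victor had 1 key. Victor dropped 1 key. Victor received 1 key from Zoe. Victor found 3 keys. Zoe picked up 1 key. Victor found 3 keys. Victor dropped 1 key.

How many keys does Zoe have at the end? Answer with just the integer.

Tracking counts step by step:
Start: Zoe=4, Ivan=4, Victor=1
Event 1 (Victor -1): Victor: 1 -> 0. State: Zoe=4, Ivan=4, Victor=0
Event 2 (Zoe -> Victor, 1): Zoe: 4 -> 3, Victor: 0 -> 1. State: Zoe=3, Ivan=4, Victor=1
Event 3 (Victor +3): Victor: 1 -> 4. State: Zoe=3, Ivan=4, Victor=4
Event 4 (Zoe +1): Zoe: 3 -> 4. State: Zoe=4, Ivan=4, Victor=4
Event 5 (Victor +3): Victor: 4 -> 7. State: Zoe=4, Ivan=4, Victor=7
Event 6 (Victor -1): Victor: 7 -> 6. State: Zoe=4, Ivan=4, Victor=6

Zoe's final count: 4

Answer: 4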